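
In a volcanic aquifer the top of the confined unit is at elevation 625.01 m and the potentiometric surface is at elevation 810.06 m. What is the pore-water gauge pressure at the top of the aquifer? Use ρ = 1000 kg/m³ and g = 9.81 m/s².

Pressure head at the aquifer top: ψ = h − z = 810.06 − 625.01 = 185.05 m.
P = ρgψ = 1000 × 9.81 × 185.05 = 1815340 Pa ≈ 1820 kPa.

P ≈ 1820 kPa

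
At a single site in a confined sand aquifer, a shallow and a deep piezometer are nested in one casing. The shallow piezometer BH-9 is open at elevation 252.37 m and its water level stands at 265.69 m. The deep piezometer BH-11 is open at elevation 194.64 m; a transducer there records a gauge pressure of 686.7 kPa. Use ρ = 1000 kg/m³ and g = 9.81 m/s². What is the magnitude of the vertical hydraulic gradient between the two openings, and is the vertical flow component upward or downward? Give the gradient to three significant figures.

Total head at BH-9: h = 265.69 m (water level in the standpipe).
Pressure head at BH-11: ψ = P/(ρg) = 686.7×1000 / (1000 × 9.81) = 70.00 m.
Total head at BH-11: h = z + ψ = 194.64 + 70.00 = 264.64 m.
Δh = h(BH-9) − h(BH-11) = 265.69 − 264.64 = 1.05 m.
Vertical separation Δz = 252.37 − 194.64 = 57.73 m.
|i_v| = |Δh| / Δz = 1.05 / 57.73 = 0.0182.
Head is higher in the shallow piezometer, so vertical flow is downward (recharge condition).

|i_v| ≈ 0.0182; vertical flow is downward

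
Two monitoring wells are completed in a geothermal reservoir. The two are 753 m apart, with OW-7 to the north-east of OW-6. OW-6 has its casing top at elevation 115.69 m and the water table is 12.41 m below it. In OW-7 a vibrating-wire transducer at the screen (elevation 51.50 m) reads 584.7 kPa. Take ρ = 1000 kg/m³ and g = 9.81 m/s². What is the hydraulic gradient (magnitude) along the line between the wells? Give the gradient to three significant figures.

i ≈ 0.0104

Total head at OW-6: h = 115.69 − 12.41 = 103.28 m.
Pressure head at OW-7: ψ = P/(ρg) = 584.7×1000 / (1000 × 9.81) = 59.60 m.
Total head at OW-7: h = z + ψ = 51.50 + 59.60 = 111.10 m.
Head difference: h(OW-6) − h(OW-7) = 103.28 − 111.10 = -7.82 m.
Hydraulic gradient: i = |Δh| / L = 7.82 / 753 = 0.0104.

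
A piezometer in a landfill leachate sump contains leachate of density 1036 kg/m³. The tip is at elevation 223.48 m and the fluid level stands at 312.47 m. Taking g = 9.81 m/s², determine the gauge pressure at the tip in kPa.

P ≈ 904 kPa

Pressure head ψ = h − z = 312.47 − 223.48 = 88.99 m.
P = ρgψ = 1036 × 9.81 × 88.99 = 904420 Pa ≈ 904 kPa.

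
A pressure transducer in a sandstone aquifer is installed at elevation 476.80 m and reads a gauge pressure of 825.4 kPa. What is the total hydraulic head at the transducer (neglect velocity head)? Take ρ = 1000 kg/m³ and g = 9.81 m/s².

ψ = P/(ρg) = 825.4×1000 / (1000 × 9.81) = 84.14 m.
h = z + ψ = 476.80 + 84.14 = 560.94 m.

h ≈ 560.94 m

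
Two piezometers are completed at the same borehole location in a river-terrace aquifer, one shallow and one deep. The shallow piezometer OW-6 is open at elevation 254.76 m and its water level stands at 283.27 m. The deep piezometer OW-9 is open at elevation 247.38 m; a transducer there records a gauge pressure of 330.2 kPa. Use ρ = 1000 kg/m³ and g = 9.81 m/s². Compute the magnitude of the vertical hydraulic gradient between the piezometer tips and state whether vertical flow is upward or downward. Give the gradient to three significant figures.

|i_v| ≈ 0.302; vertical flow is downward

Total head at OW-6: h = 283.27 m (water level in the standpipe).
Pressure head at OW-9: ψ = P/(ρg) = 330.2×1000 / (1000 × 9.81) = 33.66 m.
Total head at OW-9: h = z + ψ = 247.38 + 33.66 = 281.04 m.
Δh = h(OW-6) − h(OW-9) = 283.27 − 281.04 = 2.23 m.
Vertical separation Δz = 254.76 − 247.38 = 7.38 m.
|i_v| = |Δh| / Δz = 2.23 / 7.38 = 0.302.
Head is higher in the shallow piezometer, so vertical flow is downward (recharge condition).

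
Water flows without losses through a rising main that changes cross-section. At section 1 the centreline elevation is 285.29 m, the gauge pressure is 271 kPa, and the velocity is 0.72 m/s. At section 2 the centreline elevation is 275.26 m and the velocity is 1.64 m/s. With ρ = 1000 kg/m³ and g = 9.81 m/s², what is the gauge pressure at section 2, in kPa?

Pressure head at 1: ψ₁ = P₁/(ρg) = 271×1000 / (1000 × 9.81) = 27.62 m.
Velocity heads: v₁²/2g = 0.72²/19.62 = 0.026 m; v₂²/2g = 1.64²/19.62 = 0.137 m.
Total head H = z₁ + ψ₁ + v₁²/2g = 285.29 + 27.62 + 0.026 = 312.94 m.
ψ₂ = H − z₂ − v₂²/2g = 312.94 − 275.26 − 0.137 = 37.54 m.
P₂ = ρgψ₂ = 1000 × 9.81 × 37.54 ≈ 368 kPa.

P₂ ≈ 368 kPa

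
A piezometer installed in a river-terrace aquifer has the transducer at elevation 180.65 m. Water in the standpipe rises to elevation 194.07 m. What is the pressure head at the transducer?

ψ ≈ 13.42 m

Total head h = 194.07 m (the water-surface elevation in the piezometer).
Pressure head ψ = h − z = 194.07 − 180.65 = 13.42 m.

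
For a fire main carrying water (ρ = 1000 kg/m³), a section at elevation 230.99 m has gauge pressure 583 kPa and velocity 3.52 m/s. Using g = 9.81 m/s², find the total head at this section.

Pressure head ψ = P/(ρg) = 583×1000 / (1000 × 9.81) = 59.43 m.
Velocity head = v²/(2g) = 3.52² / (2 × 9.81) = 0.632 m.
h = z + ψ + v²/(2g) = 230.99 + 59.43 + 0.632 = 291.05 m.

h ≈ 291.05 m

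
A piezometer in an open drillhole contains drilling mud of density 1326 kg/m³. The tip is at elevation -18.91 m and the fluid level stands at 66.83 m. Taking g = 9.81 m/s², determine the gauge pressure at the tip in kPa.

Pressure head ψ = h − z = 66.83 − (-18.91) = 85.74 m.
P = ρgψ = 1326 × 9.81 × 85.74 = 1115311 Pa ≈ 1120 kPa.

P ≈ 1120 kPa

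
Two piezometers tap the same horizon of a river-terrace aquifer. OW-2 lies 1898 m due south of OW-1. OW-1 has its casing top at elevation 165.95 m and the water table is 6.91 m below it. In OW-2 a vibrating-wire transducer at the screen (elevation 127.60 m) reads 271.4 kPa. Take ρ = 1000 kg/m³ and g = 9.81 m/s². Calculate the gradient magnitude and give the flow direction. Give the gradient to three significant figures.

i ≈ 0.00199; groundwater flows toward the south

Total head at OW-1: h = 165.95 − 6.91 = 159.04 m.
Pressure head at OW-2: ψ = P/(ρg) = 271.4×1000 / (1000 × 9.81) = 27.67 m.
Total head at OW-2: h = z + ψ = 127.60 + 27.67 = 155.27 m.
Head difference: h(OW-1) − h(OW-2) = 159.04 − 155.27 = 3.77 m.
Hydraulic gradient: i = |Δh| / L = 3.77 / 1898 = 0.00199.
Flow is from higher to lower head: from OW-1 toward OW-2, i.e. toward the south.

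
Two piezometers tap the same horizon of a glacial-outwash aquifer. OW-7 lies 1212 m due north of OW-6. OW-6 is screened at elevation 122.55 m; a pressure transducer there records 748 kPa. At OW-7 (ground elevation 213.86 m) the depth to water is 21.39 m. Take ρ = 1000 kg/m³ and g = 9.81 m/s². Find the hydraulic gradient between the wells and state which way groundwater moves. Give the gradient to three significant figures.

i ≈ 0.00522; groundwater flows toward the north

Pressure head at OW-6: ψ = P/(ρg) = 748×1000 / (1000 × 9.81) = 76.25 m.
Total head at OW-6: h = z + ψ = 122.55 + 76.25 = 198.80 m.
Total head at OW-7: h = 213.86 − 21.39 = 192.47 m.
Head difference: h(OW-6) − h(OW-7) = 198.80 − 192.47 = 6.33 m.
Hydraulic gradient: i = |Δh| / L = 6.33 / 1212 = 0.00522.
Flow is from higher to lower head: from OW-6 toward OW-7, i.e. toward the north.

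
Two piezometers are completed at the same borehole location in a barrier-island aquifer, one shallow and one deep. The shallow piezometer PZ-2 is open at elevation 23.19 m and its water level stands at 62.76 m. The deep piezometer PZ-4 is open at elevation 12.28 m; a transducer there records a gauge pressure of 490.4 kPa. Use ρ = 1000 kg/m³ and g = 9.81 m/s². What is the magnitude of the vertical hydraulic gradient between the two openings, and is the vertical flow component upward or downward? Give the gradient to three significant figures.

Total head at PZ-2: h = 62.76 m (water level in the standpipe).
Pressure head at PZ-4: ψ = P/(ρg) = 490.4×1000 / (1000 × 9.81) = 49.99 m.
Total head at PZ-4: h = z + ψ = 12.28 + 49.99 = 62.27 m.
Δh = h(PZ-2) − h(PZ-4) = 62.76 − 62.27 = 0.49 m.
Vertical separation Δz = 23.19 − 12.28 = 10.91 m.
|i_v| = |Δh| / Δz = 0.49 / 10.91 = 0.0449.
Head is higher in the shallow piezometer, so vertical flow is downward (recharge condition).

|i_v| ≈ 0.0449; vertical flow is downward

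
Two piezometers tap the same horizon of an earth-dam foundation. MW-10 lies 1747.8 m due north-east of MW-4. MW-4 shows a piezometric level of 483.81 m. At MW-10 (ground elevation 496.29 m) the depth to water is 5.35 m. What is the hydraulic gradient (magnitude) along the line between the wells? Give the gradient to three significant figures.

Total head at MW-4: h = 483.81 m (water level in the piezometer is the total head).
Total head at MW-10: h = 496.29 − 5.35 = 490.94 m.
Head difference: h(MW-4) − h(MW-10) = 483.81 − 490.94 = -7.13 m.
Hydraulic gradient: i = |Δh| / L = 7.13 / 1747.8 = 0.00408.

i ≈ 0.00408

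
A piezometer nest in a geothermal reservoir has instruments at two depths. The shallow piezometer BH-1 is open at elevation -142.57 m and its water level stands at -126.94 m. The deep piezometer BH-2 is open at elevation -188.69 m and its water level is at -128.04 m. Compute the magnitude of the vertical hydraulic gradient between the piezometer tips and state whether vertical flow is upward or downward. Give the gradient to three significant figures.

Total head at BH-1: h = -126.94 m (water level in the standpipe).
Total head at BH-2: h = -128.04 m.
Δh = h(BH-1) − h(BH-2) = -126.94 − (-128.04) = 1.10 m.
Vertical separation Δz = -142.57 − (-188.69) = 46.12 m.
|i_v| = |Δh| / Δz = 1.10 / 46.12 = 0.0239.
Head is higher in the shallow piezometer, so vertical flow is downward (recharge condition).

|i_v| ≈ 0.0239; vertical flow is downward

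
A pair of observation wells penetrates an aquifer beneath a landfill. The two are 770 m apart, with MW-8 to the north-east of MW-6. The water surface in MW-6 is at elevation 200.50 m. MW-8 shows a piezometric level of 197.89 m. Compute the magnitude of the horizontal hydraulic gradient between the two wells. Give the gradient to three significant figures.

Total head at MW-6: h = 200.50 m (water level in the piezometer is the total head).
Total head at MW-8: h = 197.89 m (water level in the piezometer is the total head).
Head difference: h(MW-6) − h(MW-8) = 200.50 − 197.89 = 2.61 m.
Hydraulic gradient: i = |Δh| / L = 2.61 / 770 = 0.00339.

i ≈ 0.00339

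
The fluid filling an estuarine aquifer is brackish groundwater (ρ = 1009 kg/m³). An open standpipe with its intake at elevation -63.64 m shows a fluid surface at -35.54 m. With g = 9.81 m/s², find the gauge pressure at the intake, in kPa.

Pressure head ψ = h − z = -35.54 − (-63.64) = 28.10 m.
P = ρgψ = 1009 × 9.81 × 28.10 = 278142 Pa ≈ 278 kPa.

P ≈ 278 kPa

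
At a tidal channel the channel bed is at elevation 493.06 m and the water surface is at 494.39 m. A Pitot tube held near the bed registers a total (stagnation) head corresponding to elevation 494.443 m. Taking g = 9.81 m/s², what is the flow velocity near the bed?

Near the bed, under hydrostatic conditions, the piezometric head (z + ψ) equals the free-surface elevation, 494.39 m.
Velocity head = total − piezometric = 494.443 − 494.39 = 0.053 m.
v = √(2g·h_v) = √(2 × 9.81 × 0.053) = 1.02 m/s.

v ≈ 1.02 m/s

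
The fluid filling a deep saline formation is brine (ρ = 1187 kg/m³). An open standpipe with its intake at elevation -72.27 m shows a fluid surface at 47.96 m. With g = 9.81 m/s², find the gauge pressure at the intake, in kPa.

P ≈ 1400 kPa

Pressure head ψ = h − z = 47.96 − (-72.27) = 120.23 m.
P = ρgψ = 1187 × 9.81 × 120.23 = 1400015 Pa ≈ 1400 kPa.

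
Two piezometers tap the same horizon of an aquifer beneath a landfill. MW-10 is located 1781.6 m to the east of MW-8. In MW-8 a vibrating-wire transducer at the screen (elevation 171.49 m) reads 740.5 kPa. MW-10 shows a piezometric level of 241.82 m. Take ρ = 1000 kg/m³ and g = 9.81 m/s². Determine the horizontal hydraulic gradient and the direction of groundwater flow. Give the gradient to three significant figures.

i ≈ 0.00289; groundwater flows toward the east

Pressure head at MW-8: ψ = P/(ρg) = 740.5×1000 / (1000 × 9.81) = 75.48 m.
Total head at MW-8: h = z + ψ = 171.49 + 75.48 = 246.97 m.
Total head at MW-10: h = 241.82 m (water level in the piezometer is the total head).
Head difference: h(MW-8) − h(MW-10) = 246.97 − 241.82 = 5.15 m.
Hydraulic gradient: i = |Δh| / L = 5.15 / 1781.6 = 0.00289.
Flow is from higher to lower head: from MW-8 toward MW-10, i.e. toward the east.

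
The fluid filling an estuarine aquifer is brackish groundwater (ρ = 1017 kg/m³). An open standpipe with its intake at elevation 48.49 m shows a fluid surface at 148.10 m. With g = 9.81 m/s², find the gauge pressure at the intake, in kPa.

P ≈ 994 kPa

Pressure head ψ = h − z = 148.10 − 48.49 = 99.61 m.
P = ρgψ = 1017 × 9.81 × 99.61 = 993786 Pa ≈ 994 kPa.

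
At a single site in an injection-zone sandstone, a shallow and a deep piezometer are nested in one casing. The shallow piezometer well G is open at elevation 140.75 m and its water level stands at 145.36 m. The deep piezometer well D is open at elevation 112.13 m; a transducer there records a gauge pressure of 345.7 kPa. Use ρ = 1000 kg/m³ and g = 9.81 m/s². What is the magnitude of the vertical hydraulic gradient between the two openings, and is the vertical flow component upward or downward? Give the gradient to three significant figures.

|i_v| ≈ 0.0702; vertical flow is upward

Total head at well G: h = 145.36 m (water level in the standpipe).
Pressure head at well D: ψ = P/(ρg) = 345.7×1000 / (1000 × 9.81) = 35.24 m.
Total head at well D: h = z + ψ = 112.13 + 35.24 = 147.37 m.
Δh = h(well G) − h(well D) = 145.36 − 147.37 = -2.01 m.
Vertical separation Δz = 140.75 − 112.13 = 28.62 m.
|i_v| = |Δh| / Δz = 2.01 / 28.62 = 0.0702.
Head is higher in the deep piezometer, so vertical flow is upward (discharge condition).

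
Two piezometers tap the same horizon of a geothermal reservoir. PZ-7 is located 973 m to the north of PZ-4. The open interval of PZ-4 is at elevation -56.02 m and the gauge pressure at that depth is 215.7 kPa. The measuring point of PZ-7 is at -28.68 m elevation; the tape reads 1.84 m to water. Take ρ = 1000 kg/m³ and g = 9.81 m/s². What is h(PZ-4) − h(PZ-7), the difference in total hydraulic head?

Pressure head at PZ-4: ψ = P/(ρg) = 215.7×1000 / (1000 × 9.81) = 21.99 m.
Total head at PZ-4: h = z + ψ = -56.02 + 21.99 = -34.03 m.
Total head at PZ-7: h = -28.68 − 1.84 = -30.52 m.
Head difference: h(PZ-4) − h(PZ-7) = -34.03 − (-30.52) = -3.51 m.

Δh ≈ -3.51 m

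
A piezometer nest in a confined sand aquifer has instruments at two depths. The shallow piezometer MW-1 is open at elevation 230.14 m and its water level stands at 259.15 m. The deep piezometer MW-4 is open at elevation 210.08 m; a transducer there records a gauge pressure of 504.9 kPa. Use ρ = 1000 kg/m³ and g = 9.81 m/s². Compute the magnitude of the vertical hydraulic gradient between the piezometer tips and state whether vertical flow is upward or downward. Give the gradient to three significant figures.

Total head at MW-1: h = 259.15 m (water level in the standpipe).
Pressure head at MW-4: ψ = P/(ρg) = 504.9×1000 / (1000 × 9.81) = 51.47 m.
Total head at MW-4: h = z + ψ = 210.08 + 51.47 = 261.55 m.
Δh = h(MW-1) − h(MW-4) = 259.15 − 261.55 = -2.40 m.
Vertical separation Δz = 230.14 − 210.08 = 20.06 m.
|i_v| = |Δh| / Δz = 2.40 / 20.06 = 0.120.
Head is higher in the deep piezometer, so vertical flow is upward (discharge condition).

|i_v| ≈ 0.120; vertical flow is upward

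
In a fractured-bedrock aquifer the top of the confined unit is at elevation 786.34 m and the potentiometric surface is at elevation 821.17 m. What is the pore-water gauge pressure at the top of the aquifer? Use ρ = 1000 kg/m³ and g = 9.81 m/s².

P ≈ 342 kPa

Pressure head at the aquifer top: ψ = h − z = 821.17 − 786.34 = 34.83 m.
P = ρgψ = 1000 × 9.81 × 34.83 = 341682 Pa ≈ 342 kPa.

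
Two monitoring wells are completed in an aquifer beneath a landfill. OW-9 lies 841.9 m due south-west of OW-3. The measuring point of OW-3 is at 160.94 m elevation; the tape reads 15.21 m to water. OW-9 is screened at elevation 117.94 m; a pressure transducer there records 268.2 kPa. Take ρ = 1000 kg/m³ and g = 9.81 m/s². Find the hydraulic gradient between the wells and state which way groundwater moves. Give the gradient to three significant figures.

i ≈ 0.000535; groundwater flows toward the south-west

Total head at OW-3: h = 160.94 − 15.21 = 145.73 m.
Pressure head at OW-9: ψ = P/(ρg) = 268.2×1000 / (1000 × 9.81) = 27.34 m.
Total head at OW-9: h = z + ψ = 117.94 + 27.34 = 145.28 m.
Head difference: h(OW-3) − h(OW-9) = 145.73 − 145.28 = 0.45 m.
Hydraulic gradient: i = |Δh| / L = 0.45 / 841.9 = 0.000535.
Flow is from higher to lower head: from OW-3 toward OW-9, i.e. toward the south-west.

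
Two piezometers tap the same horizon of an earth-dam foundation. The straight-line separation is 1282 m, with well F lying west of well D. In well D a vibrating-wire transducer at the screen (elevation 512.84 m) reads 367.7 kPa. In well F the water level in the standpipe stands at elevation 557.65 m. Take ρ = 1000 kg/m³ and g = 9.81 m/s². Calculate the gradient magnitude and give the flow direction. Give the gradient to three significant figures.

i ≈ 0.00572; groundwater flows toward the east

Pressure head at well D: ψ = P/(ρg) = 367.7×1000 / (1000 × 9.81) = 37.48 m.
Total head at well D: h = z + ψ = 512.84 + 37.48 = 550.32 m.
Total head at well F: h = 557.65 m (water level in the piezometer is the total head).
Head difference: h(well D) − h(well F) = 550.32 − 557.65 = -7.33 m.
Hydraulic gradient: i = |Δh| / L = 7.33 / 1282 = 0.00572.
Flow is from higher to lower head: from well F toward well D, i.e. toward the east.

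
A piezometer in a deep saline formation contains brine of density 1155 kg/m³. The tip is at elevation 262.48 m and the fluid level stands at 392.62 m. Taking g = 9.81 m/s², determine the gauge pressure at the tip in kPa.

P ≈ 1470 kPa

Pressure head ψ = h − z = 392.62 − 262.48 = 130.14 m.
P = ρgψ = 1155 × 9.81 × 130.14 = 1474558 Pa ≈ 1470 kPa.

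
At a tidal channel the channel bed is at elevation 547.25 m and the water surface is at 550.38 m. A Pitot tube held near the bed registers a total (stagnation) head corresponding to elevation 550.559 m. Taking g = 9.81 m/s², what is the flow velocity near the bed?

v ≈ 1.87 m/s

Near the bed, under hydrostatic conditions, the piezometric head (z + ψ) equals the free-surface elevation, 550.38 m.
Velocity head = total − piezometric = 550.559 − 550.38 = 0.179 m.
v = √(2g·h_v) = √(2 × 9.81 × 0.179) = 1.87 m/s.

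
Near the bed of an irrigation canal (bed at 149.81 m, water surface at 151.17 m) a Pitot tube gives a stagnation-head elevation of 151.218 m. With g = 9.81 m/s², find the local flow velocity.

Near the bed, under hydrostatic conditions, the piezometric head (z + ψ) equals the free-surface elevation, 151.17 m.
Velocity head = total − piezometric = 151.218 − 151.17 = 0.048 m.
v = √(2g·h_v) = √(2 × 9.81 × 0.048) = 0.970 m/s.

v ≈ 0.970 m/s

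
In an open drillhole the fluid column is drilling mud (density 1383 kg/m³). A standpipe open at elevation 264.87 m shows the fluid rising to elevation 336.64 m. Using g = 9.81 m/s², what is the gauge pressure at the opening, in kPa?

Pressure head ψ = h − z = 336.64 − 264.87 = 71.77 m.
P = ρgψ = 1383 × 9.81 × 71.77 = 973720 Pa ≈ 974 kPa.

P ≈ 974 kPa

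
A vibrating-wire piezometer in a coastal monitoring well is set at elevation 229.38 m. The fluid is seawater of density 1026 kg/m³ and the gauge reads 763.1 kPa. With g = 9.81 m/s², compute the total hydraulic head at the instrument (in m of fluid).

ψ = P/(ρg) = 763.1×1000 / (1026 × 9.81) = 75.82 m.
h = z + ψ = 229.38 + 75.82 = 305.20 m.

h ≈ 305.20 m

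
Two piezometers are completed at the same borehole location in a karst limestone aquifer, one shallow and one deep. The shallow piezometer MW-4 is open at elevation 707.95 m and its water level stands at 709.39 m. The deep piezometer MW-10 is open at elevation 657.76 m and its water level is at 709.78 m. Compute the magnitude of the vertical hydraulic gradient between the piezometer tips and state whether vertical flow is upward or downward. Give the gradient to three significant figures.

|i_v| ≈ 0.00777; vertical flow is upward

Total head at MW-4: h = 709.39 m (water level in the standpipe).
Total head at MW-10: h = 709.78 m.
Δh = h(MW-4) − h(MW-10) = 709.39 − 709.78 = -0.39 m.
Vertical separation Δz = 707.95 − 657.76 = 50.19 m.
|i_v| = |Δh| / Δz = 0.39 / 50.19 = 0.00777.
Head is higher in the deep piezometer, so vertical flow is upward (discharge condition).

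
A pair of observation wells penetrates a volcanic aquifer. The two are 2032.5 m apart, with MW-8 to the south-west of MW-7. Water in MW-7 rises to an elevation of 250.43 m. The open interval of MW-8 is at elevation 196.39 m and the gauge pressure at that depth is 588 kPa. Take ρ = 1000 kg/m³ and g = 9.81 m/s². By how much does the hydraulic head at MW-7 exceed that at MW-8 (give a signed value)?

Δh ≈ -5.90 m

Total head at MW-7: h = 250.43 m (water level in the piezometer is the total head).
Pressure head at MW-8: ψ = P/(ρg) = 588×1000 / (1000 × 9.81) = 59.94 m.
Total head at MW-8: h = z + ψ = 196.39 + 59.94 = 256.33 m.
Head difference: h(MW-7) − h(MW-8) = 250.43 − 256.33 = -5.90 m.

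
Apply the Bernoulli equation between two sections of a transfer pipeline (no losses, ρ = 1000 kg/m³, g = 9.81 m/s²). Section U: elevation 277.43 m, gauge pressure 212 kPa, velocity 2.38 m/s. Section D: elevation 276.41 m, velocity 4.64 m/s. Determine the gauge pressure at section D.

Pressure head at U: ψ₁ = P₁/(ρg) = 212×1000 / (1000 × 9.81) = 21.61 m.
Velocity heads: v₁²/2g = 2.38²/19.62 = 0.289 m; v₂²/2g = 4.64²/19.62 = 1.097 m.
Total head H = z₁ + ψ₁ + v₁²/2g = 277.43 + 21.61 + 0.289 = 299.33 m.
ψ₂ = H − z₂ − v₂²/2g = 299.33 − 276.41 − 1.097 = 21.82 m.
P₂ = ρgψ₂ = 1000 × 9.81 × 21.82 ≈ 214 kPa.

P₂ ≈ 214 kPa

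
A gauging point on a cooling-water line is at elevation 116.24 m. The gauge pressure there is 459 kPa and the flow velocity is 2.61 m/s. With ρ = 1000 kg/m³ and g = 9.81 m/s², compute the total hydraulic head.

Pressure head ψ = P/(ρg) = 459×1000 / (1000 × 9.81) = 46.79 m.
Velocity head = v²/(2g) = 2.61² / (2 × 9.81) = 0.347 m.
h = z + ψ + v²/(2g) = 116.24 + 46.79 + 0.347 = 163.38 m.

h ≈ 163.38 m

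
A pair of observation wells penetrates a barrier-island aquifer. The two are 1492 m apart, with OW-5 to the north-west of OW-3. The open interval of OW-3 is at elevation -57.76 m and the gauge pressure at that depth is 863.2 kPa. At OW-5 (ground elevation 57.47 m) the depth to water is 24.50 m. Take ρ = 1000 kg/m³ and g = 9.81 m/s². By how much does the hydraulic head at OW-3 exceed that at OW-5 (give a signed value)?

Pressure head at OW-3: ψ = P/(ρg) = 863.2×1000 / (1000 × 9.81) = 87.99 m.
Total head at OW-3: h = z + ψ = -57.76 + 87.99 = 30.23 m.
Total head at OW-5: h = 57.47 − 24.50 = 32.97 m.
Head difference: h(OW-3) − h(OW-5) = 30.23 − 32.97 = -2.74 m.

Δh ≈ -2.74 m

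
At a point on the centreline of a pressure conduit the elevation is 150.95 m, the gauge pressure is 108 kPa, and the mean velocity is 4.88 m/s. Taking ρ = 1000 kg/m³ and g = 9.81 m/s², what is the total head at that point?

h ≈ 163.17 m

Pressure head ψ = P/(ρg) = 108×1000 / (1000 × 9.81) = 11.01 m.
Velocity head = v²/(2g) = 4.88² / (2 × 9.81) = 1.214 m.
h = z + ψ + v²/(2g) = 150.95 + 11.01 + 1.214 = 163.17 m.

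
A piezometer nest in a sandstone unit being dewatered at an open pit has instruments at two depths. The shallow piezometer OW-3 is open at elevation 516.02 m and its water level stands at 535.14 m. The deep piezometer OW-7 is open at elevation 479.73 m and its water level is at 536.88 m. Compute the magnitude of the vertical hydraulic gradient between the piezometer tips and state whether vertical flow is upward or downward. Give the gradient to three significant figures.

|i_v| ≈ 0.0479; vertical flow is upward

Total head at OW-3: h = 535.14 m (water level in the standpipe).
Total head at OW-7: h = 536.88 m.
Δh = h(OW-3) − h(OW-7) = 535.14 − 536.88 = -1.74 m.
Vertical separation Δz = 516.02 − 479.73 = 36.29 m.
|i_v| = |Δh| / Δz = 1.74 / 36.29 = 0.0479.
Head is higher in the deep piezometer, so vertical flow is upward (discharge condition).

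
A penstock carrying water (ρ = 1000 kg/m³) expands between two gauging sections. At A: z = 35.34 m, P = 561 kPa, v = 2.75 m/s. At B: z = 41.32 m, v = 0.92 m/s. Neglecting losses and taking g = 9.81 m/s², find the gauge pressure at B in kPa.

Pressure head at A: ψ₁ = P₁/(ρg) = 561×1000 / (1000 × 9.81) = 57.19 m.
Velocity heads: v₁²/2g = 2.75²/19.62 = 0.385 m; v₂²/2g = 0.92²/19.62 = 0.043 m.
Total head H = z₁ + ψ₁ + v₁²/2g = 35.34 + 57.19 + 0.385 = 92.92 m.
ψ₂ = H − z₂ − v₂²/2g = 92.92 − 41.32 − 0.043 = 51.56 m.
P₂ = ρgψ₂ = 1000 × 9.81 × 51.56 ≈ 506 kPa.

P₂ ≈ 506 kPa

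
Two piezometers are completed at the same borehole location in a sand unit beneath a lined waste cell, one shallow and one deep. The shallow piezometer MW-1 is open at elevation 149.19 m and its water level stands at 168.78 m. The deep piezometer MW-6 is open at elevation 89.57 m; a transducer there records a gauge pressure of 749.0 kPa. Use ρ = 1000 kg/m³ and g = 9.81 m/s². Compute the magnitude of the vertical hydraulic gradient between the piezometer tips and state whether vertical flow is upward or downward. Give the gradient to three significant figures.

|i_v| ≈ 0.0480; vertical flow is downward

Total head at MW-1: h = 168.78 m (water level in the standpipe).
Pressure head at MW-6: ψ = P/(ρg) = 749.0×1000 / (1000 × 9.81) = 76.35 m.
Total head at MW-6: h = z + ψ = 89.57 + 76.35 = 165.92 m.
Δh = h(MW-1) − h(MW-6) = 168.78 − 165.92 = 2.86 m.
Vertical separation Δz = 149.19 − 89.57 = 59.62 m.
|i_v| = |Δh| / Δz = 2.86 / 59.62 = 0.0480.
Head is higher in the shallow piezometer, so vertical flow is downward (recharge condition).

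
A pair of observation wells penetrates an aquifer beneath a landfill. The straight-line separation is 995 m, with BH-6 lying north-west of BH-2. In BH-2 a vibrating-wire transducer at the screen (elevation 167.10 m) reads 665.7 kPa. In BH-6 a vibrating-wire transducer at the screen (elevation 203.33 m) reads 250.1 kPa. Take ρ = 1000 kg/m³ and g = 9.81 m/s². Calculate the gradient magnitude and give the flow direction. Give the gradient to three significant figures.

Pressure head at BH-2: ψ = P/(ρg) = 665.7×1000 / (1000 × 9.81) = 67.86 m.
Total head at BH-2: h = z + ψ = 167.10 + 67.86 = 234.96 m.
Pressure head at BH-6: ψ = P/(ρg) = 250.1×1000 / (1000 × 9.81) = 25.49 m.
Total head at BH-6: h = z + ψ = 203.33 + 25.49 = 228.82 m.
Head difference: h(BH-2) − h(BH-6) = 234.96 − 228.82 = 6.14 m.
Hydraulic gradient: i = |Δh| / L = 6.14 / 995 = 0.00617.
Flow is from higher to lower head: from BH-2 toward BH-6, i.e. toward the north-west.

i ≈ 0.00617; groundwater flows toward the north-west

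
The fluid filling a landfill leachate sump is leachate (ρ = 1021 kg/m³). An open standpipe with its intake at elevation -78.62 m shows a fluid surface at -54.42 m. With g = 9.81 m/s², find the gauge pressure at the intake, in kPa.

Pressure head ψ = h − z = -54.42 − (-78.62) = 24.20 m.
P = ρgψ = 1021 × 9.81 × 24.20 = 242387 Pa ≈ 242 kPa.

P ≈ 242 kPa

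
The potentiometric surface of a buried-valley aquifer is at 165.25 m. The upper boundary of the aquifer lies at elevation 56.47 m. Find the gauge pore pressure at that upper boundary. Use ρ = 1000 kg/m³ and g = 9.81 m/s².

Pressure head at the aquifer top: ψ = h − z = 165.25 − 56.47 = 108.78 m.
P = ρgψ = 1000 × 9.81 × 108.78 = 1067132 Pa ≈ 1070 kPa.

P ≈ 1070 kPa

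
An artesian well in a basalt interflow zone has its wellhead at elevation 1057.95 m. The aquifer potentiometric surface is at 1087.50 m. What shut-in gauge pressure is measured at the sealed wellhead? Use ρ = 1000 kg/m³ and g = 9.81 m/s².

Head above the cap: Δh = 1087.50 − 1057.95 = 29.55 m.
P = ρgΔh = 1000 × 9.81 × 29.55 = 289886 Pa ≈ 290 kPa.

P ≈ 290 kPa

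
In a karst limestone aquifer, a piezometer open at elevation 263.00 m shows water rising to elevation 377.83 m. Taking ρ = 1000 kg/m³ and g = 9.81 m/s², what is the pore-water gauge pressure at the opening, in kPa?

Pressure head ψ = h − z = 377.83 − 263.00 = 114.83 m.
P = ρgψ = 1000 × 9.81 × 114.83 = 1126482 Pa ≈ 1130 kPa.

P ≈ 1130 kPa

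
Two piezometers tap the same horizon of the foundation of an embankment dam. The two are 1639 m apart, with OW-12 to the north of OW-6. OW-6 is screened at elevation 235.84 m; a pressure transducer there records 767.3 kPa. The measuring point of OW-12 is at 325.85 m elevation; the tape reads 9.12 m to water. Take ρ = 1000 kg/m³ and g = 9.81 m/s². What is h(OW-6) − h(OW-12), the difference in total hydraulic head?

Δh ≈ -2.67 m

Pressure head at OW-6: ψ = P/(ρg) = 767.3×1000 / (1000 × 9.81) = 78.22 m.
Total head at OW-6: h = z + ψ = 235.84 + 78.22 = 314.06 m.
Total head at OW-12: h = 325.85 − 9.12 = 316.73 m.
Head difference: h(OW-6) − h(OW-12) = 314.06 − 316.73 = -2.67 m.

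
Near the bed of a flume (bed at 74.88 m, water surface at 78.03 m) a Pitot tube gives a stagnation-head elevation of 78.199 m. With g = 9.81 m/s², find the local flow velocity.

Near the bed, under hydrostatic conditions, the piezometric head (z + ψ) equals the free-surface elevation, 78.03 m.
Velocity head = total − piezometric = 78.199 − 78.03 = 0.169 m.
v = √(2g·h_v) = √(2 × 9.81 × 0.169) = 1.82 m/s.

v ≈ 1.82 m/s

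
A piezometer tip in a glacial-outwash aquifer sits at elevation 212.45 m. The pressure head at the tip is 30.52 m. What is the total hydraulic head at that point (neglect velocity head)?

h ≈ 242.97 m

h = z + ψ = 212.45 + 30.52 = 242.97 m.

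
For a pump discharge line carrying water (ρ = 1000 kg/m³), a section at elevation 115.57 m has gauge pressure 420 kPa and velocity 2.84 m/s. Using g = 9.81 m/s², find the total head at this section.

Pressure head ψ = P/(ρg) = 420×1000 / (1000 × 9.81) = 42.81 m.
Velocity head = v²/(2g) = 2.84² / (2 × 9.81) = 0.411 m.
h = z + ψ + v²/(2g) = 115.57 + 42.81 + 0.411 = 158.79 m.

h ≈ 158.79 m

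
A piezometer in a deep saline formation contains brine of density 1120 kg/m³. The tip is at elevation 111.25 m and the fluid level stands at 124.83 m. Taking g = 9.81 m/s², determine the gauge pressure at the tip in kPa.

P ≈ 149 kPa

Pressure head ψ = h − z = 124.83 − 111.25 = 13.58 m.
P = ρgψ = 1120 × 9.81 × 13.58 = 149206 Pa ≈ 149 kPa.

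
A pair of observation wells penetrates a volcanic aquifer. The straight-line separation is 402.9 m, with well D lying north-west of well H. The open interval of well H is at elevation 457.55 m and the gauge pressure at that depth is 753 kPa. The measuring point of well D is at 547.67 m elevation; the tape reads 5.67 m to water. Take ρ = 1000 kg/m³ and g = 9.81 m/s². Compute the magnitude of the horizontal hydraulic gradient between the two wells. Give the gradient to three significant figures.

Pressure head at well H: ψ = P/(ρg) = 753×1000 / (1000 × 9.81) = 76.76 m.
Total head at well H: h = z + ψ = 457.55 + 76.76 = 534.31 m.
Total head at well D: h = 547.67 − 5.67 = 542.00 m.
Head difference: h(well H) − h(well D) = 534.31 − 542.00 = -7.69 m.
Hydraulic gradient: i = |Δh| / L = 7.69 / 402.9 = 0.0191.

i ≈ 0.0191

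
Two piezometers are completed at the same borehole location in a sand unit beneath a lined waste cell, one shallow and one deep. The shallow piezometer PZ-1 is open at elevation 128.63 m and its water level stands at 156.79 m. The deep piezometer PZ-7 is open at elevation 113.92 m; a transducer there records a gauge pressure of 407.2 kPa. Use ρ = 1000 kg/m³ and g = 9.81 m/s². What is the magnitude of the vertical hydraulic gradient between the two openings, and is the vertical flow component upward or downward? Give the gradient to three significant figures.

|i_v| ≈ 0.0925; vertical flow is downward

Total head at PZ-1: h = 156.79 m (water level in the standpipe).
Pressure head at PZ-7: ψ = P/(ρg) = 407.2×1000 / (1000 × 9.81) = 41.51 m.
Total head at PZ-7: h = z + ψ = 113.92 + 41.51 = 155.43 m.
Δh = h(PZ-1) − h(PZ-7) = 156.79 − 155.43 = 1.36 m.
Vertical separation Δz = 128.63 − 113.92 = 14.71 m.
|i_v| = |Δh| / Δz = 1.36 / 14.71 = 0.0925.
Head is higher in the shallow piezometer, so vertical flow is downward (recharge condition).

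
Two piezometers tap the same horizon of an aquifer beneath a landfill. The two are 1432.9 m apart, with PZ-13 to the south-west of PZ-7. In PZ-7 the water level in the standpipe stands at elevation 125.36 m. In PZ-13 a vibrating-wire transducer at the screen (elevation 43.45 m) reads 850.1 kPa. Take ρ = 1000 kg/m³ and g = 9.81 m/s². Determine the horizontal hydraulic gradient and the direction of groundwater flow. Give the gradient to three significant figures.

i ≈ 0.00331; groundwater flows toward the north-east

Total head at PZ-7: h = 125.36 m (water level in the piezometer is the total head).
Pressure head at PZ-13: ψ = P/(ρg) = 850.1×1000 / (1000 × 9.81) = 86.66 m.
Total head at PZ-13: h = z + ψ = 43.45 + 86.66 = 130.11 m.
Head difference: h(PZ-7) − h(PZ-13) = 125.36 − 130.11 = -4.75 m.
Hydraulic gradient: i = |Δh| / L = 4.75 / 1432.9 = 0.00331.
Flow is from higher to lower head: from PZ-13 toward PZ-7, i.e. toward the north-east.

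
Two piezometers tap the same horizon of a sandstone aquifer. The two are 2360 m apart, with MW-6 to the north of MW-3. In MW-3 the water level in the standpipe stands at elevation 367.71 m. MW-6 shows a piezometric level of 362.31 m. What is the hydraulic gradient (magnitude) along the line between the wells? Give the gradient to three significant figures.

Total head at MW-3: h = 367.71 m (water level in the piezometer is the total head).
Total head at MW-6: h = 362.31 m (water level in the piezometer is the total head).
Head difference: h(MW-3) − h(MW-6) = 367.71 − 362.31 = 5.40 m.
Hydraulic gradient: i = |Δh| / L = 5.40 / 2360 = 0.00229.

i ≈ 0.00229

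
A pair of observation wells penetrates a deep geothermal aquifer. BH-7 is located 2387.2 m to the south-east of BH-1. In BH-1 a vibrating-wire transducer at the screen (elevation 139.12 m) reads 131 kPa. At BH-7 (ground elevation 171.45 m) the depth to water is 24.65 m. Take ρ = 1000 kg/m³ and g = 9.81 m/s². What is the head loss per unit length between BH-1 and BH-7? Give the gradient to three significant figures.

Pressure head at BH-1: ψ = P/(ρg) = 131×1000 / (1000 × 9.81) = 13.35 m.
Total head at BH-1: h = z + ψ = 139.12 + 13.35 = 152.47 m.
Total head at BH-7: h = 171.45 − 24.65 = 146.80 m.
Head difference: h(BH-1) − h(BH-7) = 152.47 − 146.80 = 5.67 m.
Hydraulic gradient: i = |Δh| / L = 5.67 / 2387.2 = 0.00238.

i ≈ 0.00238 m/m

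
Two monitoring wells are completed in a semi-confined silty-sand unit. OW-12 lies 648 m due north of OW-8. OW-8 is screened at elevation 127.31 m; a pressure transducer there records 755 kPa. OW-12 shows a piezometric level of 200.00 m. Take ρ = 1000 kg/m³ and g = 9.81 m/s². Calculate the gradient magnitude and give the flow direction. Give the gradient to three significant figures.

i ≈ 0.00659; groundwater flows toward the north

Pressure head at OW-8: ψ = P/(ρg) = 755×1000 / (1000 × 9.81) = 76.96 m.
Total head at OW-8: h = z + ψ = 127.31 + 76.96 = 204.27 m.
Total head at OW-12: h = 200.00 m (water level in the piezometer is the total head).
Head difference: h(OW-8) − h(OW-12) = 204.27 − 200.00 = 4.27 m.
Hydraulic gradient: i = |Δh| / L = 4.27 / 648 = 0.00659.
Flow is from higher to lower head: from OW-8 toward OW-12, i.e. toward the north.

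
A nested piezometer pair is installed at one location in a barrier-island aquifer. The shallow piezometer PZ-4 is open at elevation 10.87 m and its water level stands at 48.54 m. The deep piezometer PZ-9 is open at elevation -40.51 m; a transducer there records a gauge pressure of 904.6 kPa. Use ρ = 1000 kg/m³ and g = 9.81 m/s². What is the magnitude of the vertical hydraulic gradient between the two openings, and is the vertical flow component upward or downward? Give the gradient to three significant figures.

Total head at PZ-4: h = 48.54 m (water level in the standpipe).
Pressure head at PZ-9: ψ = P/(ρg) = 904.6×1000 / (1000 × 9.81) = 92.21 m.
Total head at PZ-9: h = z + ψ = -40.51 + 92.21 = 51.70 m.
Δh = h(PZ-4) − h(PZ-9) = 48.54 − 51.70 = -3.16 m.
Vertical separation Δz = 10.87 − (-40.51) = 51.38 m.
|i_v| = |Δh| / Δz = 3.16 / 51.38 = 0.0615.
Head is higher in the deep piezometer, so vertical flow is upward (discharge condition).

|i_v| ≈ 0.0615; vertical flow is upward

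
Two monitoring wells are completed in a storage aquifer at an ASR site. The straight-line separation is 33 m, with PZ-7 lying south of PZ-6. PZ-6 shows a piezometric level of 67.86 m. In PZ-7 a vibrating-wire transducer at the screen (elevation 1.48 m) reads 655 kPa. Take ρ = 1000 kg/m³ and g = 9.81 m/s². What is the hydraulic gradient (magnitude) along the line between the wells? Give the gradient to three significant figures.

Total head at PZ-6: h = 67.86 m (water level in the piezometer is the total head).
Pressure head at PZ-7: ψ = P/(ρg) = 655×1000 / (1000 × 9.81) = 66.77 m.
Total head at PZ-7: h = z + ψ = 1.48 + 66.77 = 68.25 m.
Head difference: h(PZ-6) − h(PZ-7) = 67.86 − 68.25 = -0.39 m.
Hydraulic gradient: i = |Δh| / L = 0.39 / 33 = 0.0118.

i ≈ 0.0118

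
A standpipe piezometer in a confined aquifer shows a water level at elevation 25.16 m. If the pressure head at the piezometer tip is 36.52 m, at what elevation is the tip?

z ≈ -11.36 m

z = h − ψ = 25.16 − 36.52 = -11.36 m.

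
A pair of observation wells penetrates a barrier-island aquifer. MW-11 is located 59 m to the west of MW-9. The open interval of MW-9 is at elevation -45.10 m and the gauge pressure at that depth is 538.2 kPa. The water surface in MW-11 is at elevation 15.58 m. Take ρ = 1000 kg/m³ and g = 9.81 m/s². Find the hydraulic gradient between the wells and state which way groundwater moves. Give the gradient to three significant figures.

Pressure head at MW-9: ψ = P/(ρg) = 538.2×1000 / (1000 × 9.81) = 54.86 m.
Total head at MW-9: h = z + ψ = -45.10 + 54.86 = 9.76 m.
Total head at MW-11: h = 15.58 m (water level in the piezometer is the total head).
Head difference: h(MW-9) − h(MW-11) = 9.76 − 15.58 = -5.82 m.
Hydraulic gradient: i = |Δh| / L = 5.82 / 59 = 0.0986.
Flow is from higher to lower head: from MW-11 toward MW-9, i.e. toward the east.

i ≈ 0.0986; groundwater flows toward the east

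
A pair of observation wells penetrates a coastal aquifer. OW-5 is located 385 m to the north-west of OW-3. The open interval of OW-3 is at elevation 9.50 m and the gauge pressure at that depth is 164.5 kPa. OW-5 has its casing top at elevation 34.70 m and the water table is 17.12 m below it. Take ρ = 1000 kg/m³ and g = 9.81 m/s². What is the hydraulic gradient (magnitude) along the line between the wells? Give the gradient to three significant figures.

Pressure head at OW-3: ψ = P/(ρg) = 164.5×1000 / (1000 × 9.81) = 16.77 m.
Total head at OW-3: h = z + ψ = 9.50 + 16.77 = 26.27 m.
Total head at OW-5: h = 34.70 − 17.12 = 17.58 m.
Head difference: h(OW-3) − h(OW-5) = 26.27 − 17.58 = 8.69 m.
Hydraulic gradient: i = |Δh| / L = 8.69 / 385 = 0.0226.

i ≈ 0.0226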